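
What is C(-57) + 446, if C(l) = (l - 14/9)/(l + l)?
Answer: 458123/1026 ≈ 446.51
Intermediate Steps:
C(l) = (-14/9 + l)/(2*l) (C(l) = (l - 14*1/9)/((2*l)) = (l - 14/9)*(1/(2*l)) = (-14/9 + l)*(1/(2*l)) = (-14/9 + l)/(2*l))
C(-57) + 446 = (1/18)*(-14 + 9*(-57))/(-57) + 446 = (1/18)*(-1/57)*(-14 - 513) + 446 = (1/18)*(-1/57)*(-527) + 446 = 527/1026 + 446 = 458123/1026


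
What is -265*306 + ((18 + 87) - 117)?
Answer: -81102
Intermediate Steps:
-265*306 + ((18 + 87) - 117) = -81090 + (105 - 117) = -81090 - 12 = -81102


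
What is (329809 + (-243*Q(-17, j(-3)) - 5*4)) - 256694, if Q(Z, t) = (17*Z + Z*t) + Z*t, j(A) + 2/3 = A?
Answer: 113028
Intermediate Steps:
j(A) = -⅔ + A
Q(Z, t) = 17*Z + 2*Z*t
(329809 + (-243*Q(-17, j(-3)) - 5*4)) - 256694 = (329809 + (-(-4131)*(17 + 2*(-⅔ - 3)) - 5*4)) - 256694 = (329809 + (-(-4131)*(17 + 2*(-11/3)) - 20)) - 256694 = (329809 + (-(-4131)*(17 - 22/3) - 20)) - 256694 = (329809 + (-(-4131)*29/3 - 20)) - 256694 = (329809 + (-243*(-493/3) - 20)) - 256694 = (329809 + (39933 - 20)) - 256694 = (329809 + 39913) - 256694 = 369722 - 256694 = 113028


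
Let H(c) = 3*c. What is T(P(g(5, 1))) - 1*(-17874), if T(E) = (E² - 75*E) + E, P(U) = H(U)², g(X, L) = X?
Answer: 51849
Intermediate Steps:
P(U) = 9*U² (P(U) = (3*U)² = 9*U²)
T(E) = E² - 74*E
T(P(g(5, 1))) - 1*(-17874) = (9*5²)*(-74 + 9*5²) - 1*(-17874) = (9*25)*(-74 + 9*25) + 17874 = 225*(-74 + 225) + 17874 = 225*151 + 17874 = 33975 + 17874 = 51849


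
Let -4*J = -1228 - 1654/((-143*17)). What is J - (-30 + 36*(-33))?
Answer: 7413723/4862 ≈ 1524.8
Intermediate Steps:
J = 1491807/4862 (J = -(-1228 - 1654/((-143*17)))/4 = -(-1228 - 1654/(-2431))/4 = -(-1228 - 1654*(-1)/2431)/4 = -(-1228 - 1*(-1654/2431))/4 = -(-1228 + 1654/2431)/4 = -¼*(-2983614/2431) = 1491807/4862 ≈ 306.83)
J - (-30 + 36*(-33)) = 1491807/4862 - (-30 + 36*(-33)) = 1491807/4862 - (-30 - 1188) = 1491807/4862 - 1*(-1218) = 1491807/4862 + 1218 = 7413723/4862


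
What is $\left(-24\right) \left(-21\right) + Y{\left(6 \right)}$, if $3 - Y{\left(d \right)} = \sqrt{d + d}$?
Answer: $507 - 2 \sqrt{3} \approx 503.54$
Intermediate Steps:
$Y{\left(d \right)} = 3 - \sqrt{2} \sqrt{d}$ ($Y{\left(d \right)} = 3 - \sqrt{d + d} = 3 - \sqrt{2 d} = 3 - \sqrt{2} \sqrt{d}$)
$\left(-24\right) \left(-21\right) + Y{\left(6 \right)} = \left(-24\right) \left(-21\right) + \left(3 - \sqrt{2} \sqrt{6}\right) = 504 + \left(3 - 2 \sqrt{3}\right) = 507 - 2 \sqrt{3}$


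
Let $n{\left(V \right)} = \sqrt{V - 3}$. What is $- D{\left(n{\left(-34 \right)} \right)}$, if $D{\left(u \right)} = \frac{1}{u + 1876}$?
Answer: $\frac{i}{\sqrt{37} - 1876 i} \approx -0.00053304 + 1.7283 \cdot 10^{-6} i$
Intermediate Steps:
$n{\left(V \right)} = \sqrt{-3 + V}$
$D{\left(u \right)} = \frac{1}{1876 + u}$
$- D{\left(n{\left(-34 \right)} \right)} = - \frac{1}{1876 + \sqrt{-3 - 34}} = - \frac{1}{1876 + \sqrt{-37}} = - \frac{1}{1876 + i \sqrt{37}}$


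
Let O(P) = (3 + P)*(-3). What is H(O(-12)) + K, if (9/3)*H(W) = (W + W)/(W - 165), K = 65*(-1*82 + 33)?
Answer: -73258/23 ≈ -3185.1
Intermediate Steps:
O(P) = -9 - 3*P
K = -3185 (K = 65*(-82 + 33) = 65*(-49) = -3185)
H(W) = 2*W/(3*(-165 + W)) (H(W) = ((W + W)/(W - 165))/3 = ((2*W)/(-165 + W))/3 = (2*W/(-165 + W))/3 = 2*W/(3*(-165 + W)))
H(O(-12)) + K = 2*(-9 - 3*(-12))/(3*(-165 + (-9 - 3*(-12)))) - 3185 = 2*(-9 + 36)/(3*(-165 + (-9 + 36))) - 3185 = (⅔)*27/(-165 + 27) - 3185 = (⅔)*27/(-138) - 3185 = (⅔)*27*(-1/138) - 3185 = -3/23 - 3185 = -73258/23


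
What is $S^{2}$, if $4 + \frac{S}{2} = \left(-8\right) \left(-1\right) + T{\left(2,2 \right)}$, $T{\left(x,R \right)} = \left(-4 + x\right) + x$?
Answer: $64$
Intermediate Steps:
$T{\left(x,R \right)} = -4 + 2 x$
$S = 8$ ($S = -8 + 2 \left(\left(-8\right) \left(-1\right) + \left(-4 + 2 \cdot 2\right)\right) = -8 + 2 \left(8 + \left(-4 + 4\right)\right) = -8 + 2 \left(8 + 0\right) = -8 + 2 \cdot 8 = -8 + 16 = 8$)
$S^{2} = 8^{2} = 64$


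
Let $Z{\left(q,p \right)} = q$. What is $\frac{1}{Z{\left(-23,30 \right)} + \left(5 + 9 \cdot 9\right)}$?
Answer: $\frac{1}{63} \approx 0.015873$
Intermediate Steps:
$\frac{1}{Z{\left(-23,30 \right)} + \left(5 + 9 \cdot 9\right)} = \frac{1}{-23 + \left(5 + 9 \cdot 9\right)} = \frac{1}{-23 + \left(5 + 81\right)} = \frac{1}{-23 + 86} = \frac{1}{63}$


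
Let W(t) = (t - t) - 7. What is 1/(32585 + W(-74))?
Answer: 1/32578 ≈ 3.0696e-5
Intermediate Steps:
W(t) = -7 (W(t) = 0 - 7 = -7)
1/(32585 + W(-74)) = 1/(32585 - 7) = 1/32578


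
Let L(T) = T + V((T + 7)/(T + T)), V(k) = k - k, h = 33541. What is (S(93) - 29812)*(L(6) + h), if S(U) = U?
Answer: -996983293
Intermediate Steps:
V(k) = 0
L(T) = T (L(T) = T + 0 = T)
(S(93) - 29812)*(L(6) + h) = (93 - 29812)*(6 + 33541) = -29719*33547 = -996983293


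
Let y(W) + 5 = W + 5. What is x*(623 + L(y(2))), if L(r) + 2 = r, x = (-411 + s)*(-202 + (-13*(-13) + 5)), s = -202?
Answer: 10693172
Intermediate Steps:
y(W) = W (y(W) = -5 + (W + 5) = -5 + (5 + W) = W)
x = 17164 (x = (-411 - 202)*(-202 + (-13*(-13) + 5)) = -613*(-202 + (169 + 5)) = -613*(-202 + 174) = -613*(-28) = 17164)
L(r) = -2 + r
x*(623 + L(y(2))) = 17164*(623 + (-2 + 2)) = 17164*(623 + 0) = 17164*623 = 10693172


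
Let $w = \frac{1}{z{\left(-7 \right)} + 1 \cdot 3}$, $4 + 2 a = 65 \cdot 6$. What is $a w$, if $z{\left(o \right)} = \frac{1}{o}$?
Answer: $\frac{1351}{20} \approx 67.55$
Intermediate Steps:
$a = 193$ ($a = -2 + \frac{65 \cdot 6}{2} = -2 + \frac{1}{2} \cdot 390 = -2 + 195 = 193$)
$w = \frac{7}{20}$ ($w = \frac{1}{\frac{1}{-7} + 1 \cdot 3} = \frac{1}{- \frac{1}{7} + 3} = \frac{1}{\frac{20}{7}} = \frac{7}{20} \approx 0.35$)
$a w = 193 \cdot \frac{7}{20} = \frac{1351}{20}$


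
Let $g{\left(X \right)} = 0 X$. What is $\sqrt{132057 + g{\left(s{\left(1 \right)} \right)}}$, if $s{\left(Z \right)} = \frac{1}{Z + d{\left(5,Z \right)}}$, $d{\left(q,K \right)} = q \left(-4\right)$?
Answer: $3 \sqrt{14673} \approx 363.4$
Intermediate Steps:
$d{\left(q,K \right)} = - 4 q$
$s{\left(Z \right)} = \frac{1}{-20 + Z}$ ($s{\left(Z \right)} = \frac{1}{Z - 20} = \frac{1}{-20 + Z}$)
$g{\left(X \right)} = 0$
$\sqrt{132057 + g{\left(s{\left(1 \right)} \right)}} = \sqrt{132057 + 0} = \sqrt{132057} = 3 \sqrt{14673}$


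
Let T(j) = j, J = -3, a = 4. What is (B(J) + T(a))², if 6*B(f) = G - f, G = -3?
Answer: 16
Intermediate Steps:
B(f) = -½ - f/6 (B(f) = (-3 - f)/6 = -½ - f/6)
(B(J) + T(a))² = ((-½ - ⅙*(-3)) + 4)² = ((-½ + ½) + 4)² = (0 + 4)² = 4² = 16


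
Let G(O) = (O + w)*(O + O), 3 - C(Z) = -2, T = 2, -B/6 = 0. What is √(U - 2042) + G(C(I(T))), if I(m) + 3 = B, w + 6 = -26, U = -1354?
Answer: -270 + 2*I*√849 ≈ -270.0 + 58.275*I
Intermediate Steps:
B = 0 (B = -6*0 = 0)
w = -32 (w = -6 - 26 = -32)
I(m) = -3 (I(m) = -3 + 0 = -3)
C(Z) = 5 (C(Z) = 3 - 1*(-2) = 3 + 2 = 5)
G(O) = 2*O*(-32 + O) (G(O) = (O - 32)*(O + O) = (-32 + O)*(2*O) = 2*O*(-32 + O))
√(U - 2042) + G(C(I(T))) = √(-1354 - 2042) + 2*5*(-32 + 5) = √(-3396) + 2*5*(-27) = 2*I*√849 - 270 = -270 + 2*I*√849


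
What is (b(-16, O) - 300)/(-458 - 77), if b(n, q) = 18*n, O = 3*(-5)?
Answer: 588/535 ≈ 1.0991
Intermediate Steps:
O = -15
(b(-16, O) - 300)/(-458 - 77) = (18*(-16) - 300)/(-458 - 77) = (-288 - 300)/(-535) = -588*(-1/535) = 588/535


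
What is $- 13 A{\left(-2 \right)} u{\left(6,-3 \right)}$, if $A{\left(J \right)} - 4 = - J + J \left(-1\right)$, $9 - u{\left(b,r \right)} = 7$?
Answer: $-208$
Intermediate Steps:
$u{\left(b,r \right)} = 2$ ($u{\left(b,r \right)} = 9 - 7 = 2$)
$A{\left(J \right)} = 4 - 2 J$ ($A{\left(J \right)} = 4 - \left(J - J \left(-1\right)\right) = 4 - 2 J$)
$- 13 A{\left(-2 \right)} u{\left(6,-3 \right)} = - 13 \left(4 - -4\right) 2 = - 13 \left(4 + 4\right) 2 = \left(-13\right) 8 \cdot 2 = \left(-104\right) 2 = -208$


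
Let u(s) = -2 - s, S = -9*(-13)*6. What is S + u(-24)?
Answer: 724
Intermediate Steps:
S = 702 (S = 117*6 = 702)
S + u(-24) = 702 + (-2 - 1*(-24)) = 702 + (-2 + 24) = 702 + 22 = 724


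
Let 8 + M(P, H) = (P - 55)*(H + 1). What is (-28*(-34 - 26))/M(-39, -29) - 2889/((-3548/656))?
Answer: 77795679/145468 ≈ 534.80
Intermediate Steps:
M(P, H) = -8 + (1 + H)*(-55 + P) (M(P, H) = -8 + (P - 55)*(H + 1) = -8 + (-55 + P)*(1 + H) = -8 + (1 + H)*(-55 + P))
(-28*(-34 - 26))/M(-39, -29) - 2889/((-3548/656)) = (-28*(-34 - 26))/(-63 - 39 - 55*(-29) - 29*(-39)) - 2889/((-3548/656)) = (-28*(-60))/(-63 - 39 + 1595 + 1131) - 2889/((-3548*1/656)) = 1680/2624 - 2889/(-887/164) = 1680*(1/2624) - 2889*(-164/887) = 105/164 + 473796/887 = 77795679/145468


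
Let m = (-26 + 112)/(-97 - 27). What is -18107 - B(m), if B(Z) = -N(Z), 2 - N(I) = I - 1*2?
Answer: -1122343/62 ≈ -18102.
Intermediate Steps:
N(I) = 4 - I (N(I) = 2 - (I - 1*2) = 2 - (I - 2) = 2 - (-2 + I) = 2 + (2 - I) = 4 - I)
m = -43/62 (m = 86/(-124) = 86*(-1/124) = -43/62 ≈ -0.69355)
B(Z) = -4 + Z (B(Z) = -(4 - Z) = -4 + Z)
-18107 - B(m) = -18107 - (-4 - 43/62) = -18107 - 1*(-291/62) = -18107 + 291/62 = -1122343/62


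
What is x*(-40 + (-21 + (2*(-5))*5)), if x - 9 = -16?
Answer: 777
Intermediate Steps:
x = -7 (x = 9 - 16 = -7)
x*(-40 + (-21 + (2*(-5))*5)) = -7*(-40 + (-21 + (2*(-5))*5)) = -7*(-40 + (-21 - 10*5)) = -7*(-40 + (-21 - 50)) = -7*(-40 - 71) = -7*(-111) = 777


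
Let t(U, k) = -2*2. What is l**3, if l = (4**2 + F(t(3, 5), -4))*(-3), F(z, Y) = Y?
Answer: -46656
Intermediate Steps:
t(U, k) = -4
l = -36 (l = (4**2 - 4)*(-3) = (16 - 4)*(-3) = 12*(-3) = -36)
l**3 = (-36)**3 = -46656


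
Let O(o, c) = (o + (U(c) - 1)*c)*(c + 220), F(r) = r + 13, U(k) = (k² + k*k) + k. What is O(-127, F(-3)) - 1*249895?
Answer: 201595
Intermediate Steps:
U(k) = k + 2*k² (U(k) = (k² + k²) + k = 2*k² + k = k + 2*k²)
F(r) = 13 + r
O(o, c) = (220 + c)*(o + c*(-1 + c*(1 + 2*c))) (O(o, c) = (o + (c*(1 + 2*c) - 1)*c)*(c + 220) = (o + (-1 + c*(1 + 2*c))*c)*(220 + c) = (o + c*(-1 + c*(1 + 2*c)))*(220 + c) = (220 + c)*(o + c*(-1 + c*(1 + 2*c))))
O(-127, F(-3)) - 1*249895 = (-220*(13 - 3) + 2*(13 - 3)⁴ + 219*(13 - 3)² + 220*(-127) + 441*(13 - 3)³ + (13 - 3)*(-127)) - 1*249895 = (-220*10 + 2*10⁴ + 219*10² - 27940 + 441*10³ + 10*(-127)) - 249895 = (-2200 + 2*10000 + 219*100 - 27940 + 441*1000 - 1270) - 249895 = (-2200 + 20000 + 21900 - 27940 + 441000 - 1270) - 249895 = 451490 - 249895 = 201595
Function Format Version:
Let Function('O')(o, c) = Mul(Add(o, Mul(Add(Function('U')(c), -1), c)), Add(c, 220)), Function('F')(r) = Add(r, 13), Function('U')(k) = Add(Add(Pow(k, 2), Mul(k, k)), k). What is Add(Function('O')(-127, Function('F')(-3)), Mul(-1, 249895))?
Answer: 201595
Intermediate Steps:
Function('U')(k) = Add(k, Mul(2, Pow(k, 2))) (Function('U')(k) = Add(Add(Pow(k, 2), Pow(k, 2)), k) = Add(Mul(2, Pow(k, 2)), k) = Add(k, Mul(2, Pow(k, 2))))
Function('F')(r) = Add(13, r)
Function('O')(o, c) = Mul(Add(220, c), Add(o, Mul(c, Add(-1, Mul(c, Add(1, Mul(2, c))))))) (Function('O')(o, c) = Mul(Add(o, Mul(Add(Mul(c, Add(1, Mul(2, c))), -1), c)), Add(c, 220)) = Mul(Add(o, Mul(Add(-1, Mul(c, Add(1, Mul(2, c)))), c)), Add(220, c)) = Mul(Add(o, Mul(c, Add(-1, Mul(c, Add(1, Mul(2, c)))))), Add(220, c)) = Mul(Add(220, c), Add(o, Mul(c, Add(-1, Mul(c, Add(1, Mul(2, c))))))))
Add(Function('O')(-127, Function('F')(-3)), Mul(-1, 249895)) = Add(Add(Mul(-220, Add(13, -3)), Mul(2, Pow(Add(13, -3), 4)), Mul(219, Pow(Add(13, -3), 2)), Mul(220, -127), Mul(441, Pow(Add(13, -3), 3)), Mul(Add(13, -3), -127)), Mul(-1, 249895)) = Add(Add(Mul(-220, 10), Mul(2, Pow(10, 4)), Mul(219, Pow(10, 2)), -27940, Mul(441, Pow(10, 3)), Mul(10, -127)), -249895) = Add(Add(-2200, Mul(2, 10000), Mul(219, 100), -27940, Mul(441, 1000), -1270), -249895) = Add(Add(-2200, 20000, 21900, -27940, 441000, -1270), -249895) = Add(451490, -249895) = 201595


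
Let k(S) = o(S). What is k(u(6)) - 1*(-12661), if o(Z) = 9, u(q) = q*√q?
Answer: 12670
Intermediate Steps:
u(q) = q^(3/2)
k(S) = 9
k(u(6)) - 1*(-12661) = 9 - 1*(-12661) = 9 + 12661 = 12670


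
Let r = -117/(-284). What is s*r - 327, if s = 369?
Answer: -49695/284 ≈ -174.98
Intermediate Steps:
r = 117/284 (r = -117*(-1/284) = 117/284 ≈ 0.41197)
s*r - 327 = 369*(117/284) - 327 = 43173/284 - 327 = -49695/284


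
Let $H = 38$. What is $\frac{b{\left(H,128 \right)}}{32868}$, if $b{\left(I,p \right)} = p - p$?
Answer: $0$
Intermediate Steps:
$b{\left(I,p \right)} = 0$
$\frac{b{\left(H,128 \right)}}{32868} = \frac{0}{32868} = 0 \cdot \frac{1}{32868} = 0$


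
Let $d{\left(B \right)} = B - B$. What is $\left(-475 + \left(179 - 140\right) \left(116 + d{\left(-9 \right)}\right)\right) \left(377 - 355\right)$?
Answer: $89078$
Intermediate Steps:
$d{\left(B \right)} = 0$
$\left(-475 + \left(179 - 140\right) \left(116 + d{\left(-9 \right)}\right)\right) \left(377 - 355\right) = \left(-475 + \left(179 - 140\right) \left(116 + 0\right)\right) \left(377 - 355\right) = \left(-475 + 39 \cdot 116\right) 22 = \left(-475 + 4524\right) 22 = 4049 \cdot 22 = 89078$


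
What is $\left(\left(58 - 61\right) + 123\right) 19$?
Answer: $2280$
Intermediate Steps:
$\left(\left(58 - 61\right) + 123\right) 19 = \left(-3 + 123\right) 19 = 120 \cdot 19 = 2280$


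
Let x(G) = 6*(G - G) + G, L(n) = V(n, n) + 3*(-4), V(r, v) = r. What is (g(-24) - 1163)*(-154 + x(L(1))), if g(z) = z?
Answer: 195855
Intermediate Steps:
L(n) = -12 + n (L(n) = n + 3*(-4) = n - 12 = -12 + n)
x(G) = G (x(G) = 6*0 + G = 0 + G = G)
(g(-24) - 1163)*(-154 + x(L(1))) = (-24 - 1163)*(-154 + (-12 + 1)) = -1187*(-154 - 11) = -1187*(-165) = 195855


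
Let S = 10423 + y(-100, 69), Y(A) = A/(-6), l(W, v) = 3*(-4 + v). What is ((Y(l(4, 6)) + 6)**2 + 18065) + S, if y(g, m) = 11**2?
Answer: 28634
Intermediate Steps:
y(g, m) = 121
l(W, v) = -12 + 3*v
Y(A) = -A/6 (Y(A) = A*(-1/6) = -A/6)
S = 10544 (S = 10423 + 121 = 10544)
((Y(l(4, 6)) + 6)**2 + 18065) + S = ((-(-12 + 3*6)/6 + 6)**2 + 18065) + 10544 = ((-(-12 + 18)/6 + 6)**2 + 18065) + 10544 = ((-1/6*6 + 6)**2 + 18065) + 10544 = ((-1 + 6)**2 + 18065) + 10544 = (5**2 + 18065) + 10544 = (25 + 18065) + 10544 = 18090 + 10544 = 28634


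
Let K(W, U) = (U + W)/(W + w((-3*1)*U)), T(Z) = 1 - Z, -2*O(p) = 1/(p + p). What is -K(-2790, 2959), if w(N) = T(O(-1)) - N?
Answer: -676/24351 ≈ -0.027761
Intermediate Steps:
O(p) = -1/(4*p) (O(p) = -1/(2*(p + p)) = -1/(2*p)/2 = -1/(4*p))
w(N) = 3/4 - N (w(N) = (1 - (-1)/(4*(-1))) - N = (1 - (-1)*(-1)/4) - N = (1 - 1*1/4) - N = (1 - 1/4) - N = 3/4 - N)
K(W, U) = (U + W)/(3/4 + W + 3*U) (K(W, U) = (U + W)/(W + (3/4 - (-3*1)*U)) = (U + W)/(W + (3/4 - (-3)*U)) = (U + W)/(W + (3/4 + 3*U)) = (U + W)/(3/4 + W + 3*U))
-K(-2790, 2959) = -4*(2959 - 2790)/(3 + 4*(-2790) + 12*2959) = -4*169/(3 - 11160 + 35508) = -4*169/24351 = -1*676/24351 = -676/24351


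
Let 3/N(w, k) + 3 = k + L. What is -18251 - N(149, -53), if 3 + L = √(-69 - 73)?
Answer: -66123196/3623 + 3*I*√142/3623 ≈ -18251.0 + 0.0098673*I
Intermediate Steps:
L = -3 + I*√142 (L = -3 + √(-69 - 73) = -3 + √(-142) = -3 + I*√142 ≈ -3.0 + 11.916*I)
N(w, k) = 3/(-6 + k + I*√142) (N(w, k) = 3/(-3 + (k + (-3 + I*√142))) = 3/(-3 + (-3 + k + I*√142)) = 3/(-6 + k + I*√142))
-18251 - N(149, -53) = -18251 - 3/(-6 - 53 + I*√142) = -18251 - 3/(-59 + I*√142)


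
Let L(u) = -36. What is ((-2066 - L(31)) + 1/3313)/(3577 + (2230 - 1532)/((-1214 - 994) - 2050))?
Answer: -14318353181/25228773292 ≈ -0.56754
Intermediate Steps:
((-2066 - L(31)) + 1/3313)/(3577 + (2230 - 1532)/((-1214 - 994) - 2050)) = ((-2066 - 1*(-36)) + 1/3313)/(3577 + (2230 - 1532)/((-1214 - 994) - 2050)) = ((-2066 + 36) + 1/3313)/(3577 + 698/(-2208 - 2050)) = (-2030 + 1/3313)/(3577 + 698/(-4258)) = -6725389/(3313*(3577 + 698*(-1/4258))) = -6725389/(3313*(3577 - 349/2129)) = -6725389/(3313*7615084/2129) = -6725389/3313*2129/7615084 = -14318353181/25228773292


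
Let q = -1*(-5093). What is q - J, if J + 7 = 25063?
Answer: -19963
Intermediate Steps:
J = 25056 (J = -7 + 25063 = 25056)
q = 5093
q - J = 5093 - 1*25056 = 5093 - 25056 = -19963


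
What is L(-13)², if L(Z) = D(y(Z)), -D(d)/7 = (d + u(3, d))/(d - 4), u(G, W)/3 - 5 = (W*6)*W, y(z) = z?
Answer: 454030864/289 ≈ 1.5710e+6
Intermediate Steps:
u(G, W) = 15 + 18*W² (u(G, W) = 15 + 3*((W*6)*W) = 15 + 3*((6*W)*W) = 15 + 3*(6*W²) = 15 + 18*W²)
D(d) = -7*(15 + d + 18*d²)/(-4 + d) (D(d) = -7*(d + (15 + 18*d²))/(d - 4) = -7*(15 + d + 18*d²)/(-4 + d))
L(Z) = 7*(-15 - Z - 18*Z²)/(-4 + Z)
L(-13)² = (7*(-15 - 1*(-13) - 18*(-13)²)/(-4 - 13))² = (7*(-15 + 13 - 18*169)/(-17))² = (7*(-1/17)*(-15 + 13 - 3042))² = (7*(-1/17)*(-3044))² = (21308/17)² = 454030864/289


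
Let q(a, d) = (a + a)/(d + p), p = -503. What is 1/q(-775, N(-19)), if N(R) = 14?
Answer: 489/1550 ≈ 0.31548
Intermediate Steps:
q(a, d) = 2*a/(-503 + d) (q(a, d) = (a + a)/(d - 503) = (2*a)/(-503 + d) = 2*a/(-503 + d))
1/q(-775, N(-19)) = 1/(2*(-775)/(-503 + 14)) = 1/(2*(-775)/(-489)) = 1/(2*(-775)*(-1/489)) = 1/(1550/489) = 489/1550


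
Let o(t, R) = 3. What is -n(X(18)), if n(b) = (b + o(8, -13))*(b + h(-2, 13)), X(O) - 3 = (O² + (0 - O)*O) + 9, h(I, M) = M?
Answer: -375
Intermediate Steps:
X(O) = 12 (X(O) = 3 + ((O² + (0 - O)*O) + 9) = 3 + ((O² + (-O)*O) + 9) = 3 + ((O² - O²) + 9) = 3 + (0 + 9) = 3 + 9 = 12)
n(b) = (3 + b)*(13 + b) (n(b) = (b + 3)*(b + 13) = (3 + b)*(13 + b))
-n(X(18)) = -(39 + 12² + 16*12) = -(39 + 144 + 192) = -1*375 = -375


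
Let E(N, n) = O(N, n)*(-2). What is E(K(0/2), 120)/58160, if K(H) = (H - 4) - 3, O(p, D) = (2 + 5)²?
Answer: -49/29080 ≈ -0.0016850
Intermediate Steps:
O(p, D) = 49 (O(p, D) = 7² = 49)
K(H) = -7 + H (K(H) = (-4 + H) - 3 = -7 + H)
E(N, n) = -98 (E(N, n) = 49*(-2) = -98)
E(K(0/2), 120)/58160 = -98/58160 = -98*1/58160 = -49/29080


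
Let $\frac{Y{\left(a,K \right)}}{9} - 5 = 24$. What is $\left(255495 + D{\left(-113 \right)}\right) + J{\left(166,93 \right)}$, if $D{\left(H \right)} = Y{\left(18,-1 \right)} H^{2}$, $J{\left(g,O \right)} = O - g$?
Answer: $3588131$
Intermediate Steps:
$Y{\left(a,K \right)} = 261$ ($Y{\left(a,K \right)} = 45 + 9 \cdot 24 = 45 + 216 = 261$)
$D{\left(H \right)} = 261 H^{2}$
$\left(255495 + D{\left(-113 \right)}\right) + J{\left(166,93 \right)} = \left(255495 + 261 \left(-113\right)^{2}\right) + \left(93 - 166\right) = \left(255495 + 261 \cdot 12769\right) + \left(93 - 166\right) = \left(255495 + 3332709\right) - 73 = 3588204 - 73 = 3588131$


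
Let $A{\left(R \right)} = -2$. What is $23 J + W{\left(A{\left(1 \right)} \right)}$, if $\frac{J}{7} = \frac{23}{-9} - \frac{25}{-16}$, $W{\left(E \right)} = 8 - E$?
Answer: $- \frac{21583}{144} \approx -149.88$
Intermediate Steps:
$J = - \frac{1001}{144}$ ($J = 7 \left(\frac{23}{-9} - \frac{25}{-16}\right) = 7 \left(23 \left(- \frac{1}{9}\right) - - \frac{25}{16}\right) = 7 \left(- \frac{23}{9} + \frac{25}{16}\right) = 7 \left(- \frac{143}{144}\right) = - \frac{1001}{144} \approx -6.9514$)
$23 J + W{\left(A{\left(1 \right)} \right)} = 23 \left(- \frac{1001}{144}\right) + \left(8 - -2\right) = - \frac{23023}{144} + \left(8 + 2\right) = - \frac{23023}{144} + 10 = - \frac{21583}{144}$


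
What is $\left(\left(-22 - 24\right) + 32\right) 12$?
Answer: $-168$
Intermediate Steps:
$\left(\left(-22 - 24\right) + 32\right) 12 = \left(-46 + 32\right) 12 = \left(-14\right) 12 = -168$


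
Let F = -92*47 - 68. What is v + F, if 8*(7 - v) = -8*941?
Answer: -3444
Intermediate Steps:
v = 948 (v = 7 - (-1)*941 = 7 - 1/8*(-7528) = 7 + 941 = 948)
F = -4392 (F = -4324 - 68 = -4392)
v + F = 948 - 4392 = -3444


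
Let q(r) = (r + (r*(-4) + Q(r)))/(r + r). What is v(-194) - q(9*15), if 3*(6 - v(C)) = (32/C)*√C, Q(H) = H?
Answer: 7 + 16*I*√194/291 ≈ 7.0 + 0.76582*I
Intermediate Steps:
q(r) = -1 (q(r) = (r + (r*(-4) + r))/(r + r) = (r + (-4*r + r))/((2*r)) = (r - 3*r)*(1/(2*r)) = (-2*r)*(1/(2*r)) = -1)
v(C) = 6 - 32/(3*√C) (v(C) = 6 - 32/C*√C/3 = 6 - 32/(3*√C))
v(-194) - q(9*15) = (6 - (-16)*I*√194/291) - 1*(-1) = (6 - (-16)*I*√194/291) + 1 = (6 + 16*I*√194/291) + 1 = 7 + 16*I*√194/291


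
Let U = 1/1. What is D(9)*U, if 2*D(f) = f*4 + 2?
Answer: 19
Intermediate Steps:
U = 1
D(f) = 1 + 2*f (D(f) = (f*4 + 2)/2 = (4*f + 2)/2 = (2 + 4*f)/2 = 1 + 2*f)
D(9)*U = (1 + 2*9)*1 = (1 + 18)*1 = 19*1 = 19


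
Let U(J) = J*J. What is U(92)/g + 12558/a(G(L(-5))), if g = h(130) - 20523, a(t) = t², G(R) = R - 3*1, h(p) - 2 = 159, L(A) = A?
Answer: 63791075/325792 ≈ 195.80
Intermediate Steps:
U(J) = J²
h(p) = 161 (h(p) = 2 + 159 = 161)
G(R) = -3 + R (G(R) = R - 3 = -3 + R)
g = -20362 (g = 161 - 20523 = -20362)
U(92)/g + 12558/a(G(L(-5))) = 92²/(-20362) + 12558/((-3 - 5)²) = 8464*(-1/20362) + 12558/((-8)²) = -4232/10181 + 12558/64 = -4232/10181 + 12558*(1/64) = -4232/10181 + 6279/32 = 63791075/325792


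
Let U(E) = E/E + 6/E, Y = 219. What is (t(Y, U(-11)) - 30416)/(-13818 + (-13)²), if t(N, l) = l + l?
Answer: 334566/150139 ≈ 2.2284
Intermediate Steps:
U(E) = 1 + 6/E
t(N, l) = 2*l
(t(Y, U(-11)) - 30416)/(-13818 + (-13)²) = (2*((6 - 11)/(-11)) - 30416)/(-13818 + (-13)²) = (2*(-1/11*(-5)) - 30416)/(-13818 + 169) = (2*(5/11) - 30416)/(-13649) = (10/11 - 30416)*(-1/13649) = -334566/11*(-1/13649) = 334566/150139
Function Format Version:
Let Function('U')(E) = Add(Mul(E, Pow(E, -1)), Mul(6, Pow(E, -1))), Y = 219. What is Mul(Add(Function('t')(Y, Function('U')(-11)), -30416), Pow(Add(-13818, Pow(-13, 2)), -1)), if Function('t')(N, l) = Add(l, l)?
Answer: Rational(334566, 150139) ≈ 2.2284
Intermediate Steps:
Function('U')(E) = Add(1, Mul(6, Pow(E, -1)))
Function('t')(N, l) = Mul(2, l)
Mul(Add(Function('t')(Y, Function('U')(-11)), -30416), Pow(Add(-13818, Pow(-13, 2)), -1)) = Mul(Add(Mul(2, Mul(Pow(-11, -1), Add(6, -11))), -30416), Pow(Add(-13818, Pow(-13, 2)), -1)) = Mul(Add(Mul(2, Mul(Rational(-1, 11), -5)), -30416), Pow(Add(-13818, 169), -1)) = Mul(Add(Mul(2, Rational(5, 11)), -30416), Pow(-13649, -1)) = Mul(Add(Rational(10, 11), -30416), Rational(-1, 13649)) = Mul(Rational(-334566, 11), Rational(-1, 13649)) = Rational(334566, 150139)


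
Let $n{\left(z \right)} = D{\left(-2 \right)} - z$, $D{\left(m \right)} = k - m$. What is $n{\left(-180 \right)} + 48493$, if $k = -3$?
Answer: $48672$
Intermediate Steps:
$D{\left(m \right)} = -3 - m$
$n{\left(z \right)} = -1 - z$ ($n{\left(z \right)} = \left(-3 - -2\right) - z = \left(-3 + 2\right) - z = -1 - z$)
$n{\left(-180 \right)} + 48493 = \left(-1 - -180\right) + 48493 = \left(-1 + 180\right) + 48493 = 179 + 48493 = 48672$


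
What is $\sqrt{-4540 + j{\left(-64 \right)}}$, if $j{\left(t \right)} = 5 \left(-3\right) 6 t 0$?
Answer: $2 i \sqrt{1135} \approx 67.38 i$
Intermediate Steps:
$j{\left(t \right)} = 0$ ($j{\left(t \right)} = 5 \left(- 18 t\right) 0 = - 90 t 0 = 0$)
$\sqrt{-4540 + j{\left(-64 \right)}} = \sqrt{-4540 + 0} = \sqrt{-4540} = 2 i \sqrt{1135}$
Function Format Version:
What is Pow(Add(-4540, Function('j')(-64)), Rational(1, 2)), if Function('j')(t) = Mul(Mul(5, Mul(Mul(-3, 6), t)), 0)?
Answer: Mul(2, I, Pow(1135, Rational(1, 2))) ≈ Mul(67.380, I)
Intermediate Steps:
Function('j')(t) = 0 (Function('j')(t) = Mul(Mul(5, Mul(-18, t)), 0) = Mul(Mul(-90, t), 0) = 0)
Pow(Add(-4540, Function('j')(-64)), Rational(1, 2)) = Pow(Add(-4540, 0), Rational(1, 2)) = Pow(-4540, Rational(1, 2)) = Mul(2, I, Pow(1135, Rational(1, 2)))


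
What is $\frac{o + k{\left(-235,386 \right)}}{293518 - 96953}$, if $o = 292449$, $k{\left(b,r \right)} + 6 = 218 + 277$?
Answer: $\frac{292938}{196565} \approx 1.4903$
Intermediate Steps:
$k{\left(b,r \right)} = 489$ ($k{\left(b,r \right)} = -6 + \left(218 + 277\right) = -6 + 495 = 489$)
$\frac{o + k{\left(-235,386 \right)}}{293518 - 96953} = \frac{292449 + 489}{293518 - 96953} = \frac{292938}{196565}$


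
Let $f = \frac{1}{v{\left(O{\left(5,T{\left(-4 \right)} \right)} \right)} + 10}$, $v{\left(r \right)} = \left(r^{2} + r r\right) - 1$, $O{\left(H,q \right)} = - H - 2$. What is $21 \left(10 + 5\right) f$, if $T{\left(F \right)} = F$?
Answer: $\frac{315}{107} \approx 2.9439$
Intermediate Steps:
$O{\left(H,q \right)} = -2 - H$
$v{\left(r \right)} = -1 + 2 r^{2}$ ($v{\left(r \right)} = \left(r^{2} + r^{2}\right) - 1 = 2 r^{2} - 1 = -1 + 2 r^{2}$)
$f = \frac{1}{107}$ ($f = \frac{1}{\left(-1 + 2 \left(-2 - 5\right)^{2}\right) + 10} = \frac{1}{\left(-1 + 2 \left(-7\right)^{2}\right) + 10} = \frac{1}{\left(-1 + 2 \cdot 49\right) + 10} = \frac{1}{\left(-1 + 98\right) + 10} = \frac{1}{97 + 10} = \frac{1}{107} \approx 0.0093458$)
$21 \left(10 + 5\right) f = 21 \left(10 + 5\right) \frac{1}{107} = 21 \cdot 15 \cdot \frac{1}{107} = 315 \cdot \frac{1}{107} = \frac{315}{107}$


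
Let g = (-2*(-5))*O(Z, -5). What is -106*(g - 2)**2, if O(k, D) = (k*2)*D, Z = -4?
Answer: -16790824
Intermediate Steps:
O(k, D) = 2*D*k (O(k, D) = (2*k)*D = 2*D*k)
g = 400 (g = (-2*(-5))*(2*(-5)*(-4)) = 10*40 = 400)
-106*(g - 2)**2 = -106*(400 - 2)**2 = -106*398**2 = -106*158404 = -16790824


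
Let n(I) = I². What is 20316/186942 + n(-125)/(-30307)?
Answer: -384208623/944275199 ≈ -0.40688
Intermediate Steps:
20316/186942 + n(-125)/(-30307) = 20316/186942 + (-125)²/(-30307) = 20316*(1/186942) + 15625*(-1/30307) = 3386/31157 - 15625/30307 = -384208623/944275199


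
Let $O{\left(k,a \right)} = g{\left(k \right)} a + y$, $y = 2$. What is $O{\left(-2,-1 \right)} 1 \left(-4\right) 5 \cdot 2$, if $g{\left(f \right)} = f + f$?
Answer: $-240$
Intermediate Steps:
$g{\left(f \right)} = 2 f$
$O{\left(k,a \right)} = 2 + 2 a k$ ($O{\left(k,a \right)} = 2 k a + 2 = 2 a k + 2 = 2 + 2 a k$)
$O{\left(-2,-1 \right)} 1 \left(-4\right) 5 \cdot 2 = \left(2 + 2 \left(-1\right) \left(-2\right)\right) 1 \left(-4\right) 5 \cdot 2 = \left(2 + 4\right) 1 \left(\left(-20\right) 2\right) = 6 \cdot 1 \left(-40\right) = 6 \left(-40\right) = -240$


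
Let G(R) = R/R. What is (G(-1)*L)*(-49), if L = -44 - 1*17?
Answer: 2989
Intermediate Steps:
G(R) = 1
L = -61 (L = -44 - 17 = -61)
(G(-1)*L)*(-49) = (1*(-61))*(-49) = -61*(-49) = 2989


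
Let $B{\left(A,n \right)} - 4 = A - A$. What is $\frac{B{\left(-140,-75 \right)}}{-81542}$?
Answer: $- \frac{2}{40771} \approx -4.9054 \cdot 10^{-5}$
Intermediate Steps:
$B{\left(A,n \right)} = 4$ ($B{\left(A,n \right)} = 4 + \left(A - A\right) = 4 + 0 = 4$)
$\frac{B{\left(-140,-75 \right)}}{-81542} = \frac{4}{-81542} = 4 \left(- \frac{1}{81542}\right) = - \frac{2}{40771}$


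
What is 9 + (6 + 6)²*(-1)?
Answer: -135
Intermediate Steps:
9 + (6 + 6)²*(-1) = 9 + 12²*(-1) = 9 + 144*(-1) = 9 - 144 = -135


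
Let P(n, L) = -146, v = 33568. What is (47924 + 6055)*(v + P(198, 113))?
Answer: 1804086138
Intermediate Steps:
(47924 + 6055)*(v + P(198, 113)) = (47924 + 6055)*(33568 - 146) = 53979*33422 = 1804086138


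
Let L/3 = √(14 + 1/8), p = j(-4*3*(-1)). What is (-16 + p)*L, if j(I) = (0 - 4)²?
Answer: 0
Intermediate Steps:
j(I) = 16 (j(I) = (-4)² = 16)
p = 16
L = 3*√226/4 (L = 3*√(14 + 1/8) = 3*√(14 + ⅛) = 3*√(113/8) = 3*(√226/4) = 3*√226/4 ≈ 11.275)
(-16 + p)*L = (-16 + 16)*(3*√226/4) = 0*(3*√226/4) = 0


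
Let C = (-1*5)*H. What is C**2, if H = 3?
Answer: 225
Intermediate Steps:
C = -15 (C = -1*5*3 = -5*3 = -15)
C**2 = (-15)**2 = 225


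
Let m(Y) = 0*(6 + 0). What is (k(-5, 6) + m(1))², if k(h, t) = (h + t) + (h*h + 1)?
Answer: 729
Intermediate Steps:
k(h, t) = 1 + h + t + h² (k(h, t) = (h + t) + (h² + 1) = (h + t) + (1 + h²) = 1 + h + t + h²)
m(Y) = 0 (m(Y) = 0*6 = 0)
(k(-5, 6) + m(1))² = ((1 - 5 + 6 + (-5)²) + 0)² = ((1 - 5 + 6 + 25) + 0)² = (27 + 0)² = 27² = 729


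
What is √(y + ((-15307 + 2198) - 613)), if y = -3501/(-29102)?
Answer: I*√11621422229586/29102 ≈ 117.14*I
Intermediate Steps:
y = 3501/29102 (y = -3501*(-1/29102) = 3501/29102 ≈ 0.12030)
√(y + ((-15307 + 2198) - 613)) = √(3501/29102 + ((-15307 + 2198) - 613)) = √(3501/29102 + (-13109 - 613)) = √(3501/29102 - 13722) = √(-399334143/29102) = I*√11621422229586/29102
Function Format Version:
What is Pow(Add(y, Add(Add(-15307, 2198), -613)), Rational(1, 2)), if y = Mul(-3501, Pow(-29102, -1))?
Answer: Mul(Rational(1, 29102), I, Pow(11621422229586, Rational(1, 2))) ≈ Mul(117.14, I)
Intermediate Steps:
y = Rational(3501, 29102) (y = Mul(-3501, Rational(-1, 29102)) = Rational(3501, 29102) ≈ 0.12030)
Pow(Add(y, Add(Add(-15307, 2198), -613)), Rational(1, 2)) = Pow(Add(Rational(3501, 29102), Add(Add(-15307, 2198), -613)), Rational(1, 2)) = Pow(Add(Rational(3501, 29102), Add(-13109, -613)), Rational(1, 2)) = Pow(Add(Rational(3501, 29102), -13722), Rational(1, 2)) = Pow(Rational(-399334143, 29102), Rational(1, 2)) = Mul(Rational(1, 29102), I, Pow(11621422229586, Rational(1, 2)))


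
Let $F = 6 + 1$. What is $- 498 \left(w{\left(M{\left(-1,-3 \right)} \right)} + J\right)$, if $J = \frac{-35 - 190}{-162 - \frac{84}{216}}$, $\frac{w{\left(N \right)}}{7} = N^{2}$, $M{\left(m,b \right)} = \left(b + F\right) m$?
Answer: $- \frac{165050148}{2923} \approx -56466.0$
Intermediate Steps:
$F = 7$
$M{\left(m,b \right)} = m \left(7 + b\right)$ ($M{\left(m,b \right)} = \left(b + 7\right) m = \left(7 + b\right) m = m \left(7 + b\right)$)
$w{\left(N \right)} = 7 N^{2}$
$J = \frac{4050}{2923}$ ($J = - \frac{225}{-162 - \frac{7}{18}} = - \frac{225}{- \frac{2923}{18}} = \left(-225\right) \left(- \frac{18}{2923}\right) = \frac{4050}{2923} \approx 1.3856$)
$- 498 \left(w{\left(M{\left(-1,-3 \right)} \right)} + J\right) = - 498 \left(7 \left(- (7 - 3)\right)^{2} + \frac{4050}{2923}\right) = - 498 \left(7 \left(\left(-1\right) 4\right)^{2} + \frac{4050}{2923}\right) = - 498 \left(7 \left(-4\right)^{2} + \frac{4050}{2923}\right) = - 498 \left(7 \cdot 16 + \frac{4050}{2923}\right) = - 498 \left(112 + \frac{4050}{2923}\right) = \left(-498\right) \frac{331426}{2923} = - \frac{165050148}{2923}$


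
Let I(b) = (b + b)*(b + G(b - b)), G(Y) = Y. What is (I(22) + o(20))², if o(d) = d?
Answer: 976144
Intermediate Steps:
I(b) = 2*b² (I(b) = (b + b)*(b + (b - b)) = (2*b)*(b + 0) = (2*b)*b = 2*b²)
(I(22) + o(20))² = (2*22² + 20)² = (2*484 + 20)² = (968 + 20)² = 988² = 976144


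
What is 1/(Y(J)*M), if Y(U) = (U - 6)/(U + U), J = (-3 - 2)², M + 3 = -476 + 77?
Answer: -25/3819 ≈ -0.0065462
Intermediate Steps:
M = -402 (M = -3 + (-476 + 77) = -3 - 399 = -402)
J = 25 (J = (-5)² = 25)
Y(U) = (-6 + U)/(2*U) (Y(U) = (-6 + U)/((2*U)) = (-6 + U)*(1/(2*U)) = (-6 + U)/(2*U))
1/(Y(J)*M) = 1/(((½)*(-6 + 25)/25)*(-402)) = 1/(((½)*(1/25)*19)*(-402)) = 1/((19/50)*(-402)) = 1/(-3819/25) = -25/3819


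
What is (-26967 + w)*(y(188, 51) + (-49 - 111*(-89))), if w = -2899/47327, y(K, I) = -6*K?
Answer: -11106102479816/47327 ≈ -2.3467e+8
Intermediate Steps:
w = -2899/47327 (w = -2899*1/47327 = -2899/47327 ≈ -0.061255)
(-26967 + w)*(y(188, 51) + (-49 - 111*(-89))) = (-26967 - 2899/47327)*(-6*188 + (-49 - 111*(-89))) = -1276270108*(-1128 + (-49 + 9879))/47327 = -1276270108*(-1128 + 9830)/47327 = -1276270108/47327*8702 = -11106102479816/47327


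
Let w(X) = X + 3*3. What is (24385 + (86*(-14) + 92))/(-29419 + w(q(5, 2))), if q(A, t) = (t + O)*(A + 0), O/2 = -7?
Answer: -23273/29470 ≈ -0.78972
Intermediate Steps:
O = -14 (O = 2*(-7) = -14)
q(A, t) = A*(-14 + t) (q(A, t) = (t - 14)*(A + 0) = (-14 + t)*A = A*(-14 + t))
w(X) = 9 + X (w(X) = X + 9 = 9 + X)
(24385 + (86*(-14) + 92))/(-29419 + w(q(5, 2))) = (24385 + (86*(-14) + 92))/(-29419 + (9 + 5*(-14 + 2))) = (24385 + (-1204 + 92))/(-29419 + (9 + 5*(-12))) = (24385 - 1112)/(-29419 + (9 - 60)) = 23273/(-29419 - 51) = 23273/(-29470) = 23273*(-1/29470) = -23273/29470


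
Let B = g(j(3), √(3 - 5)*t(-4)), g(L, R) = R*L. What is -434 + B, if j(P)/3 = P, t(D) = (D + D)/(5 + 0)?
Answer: -434 - 72*I*√2/5 ≈ -434.0 - 20.365*I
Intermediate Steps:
t(D) = 2*D/5 (t(D) = (2*D)/5 = (2*D)*(⅕) = 2*D/5)
j(P) = 3*P
g(L, R) = L*R
B = -72*I*√2/5 (B = (3*3)*(√(3 - 5)*((⅖)*(-4))) = 9*(√(-2)*(-8/5)) = 9*((I*√2)*(-8/5)) = 9*(-8*I*√2/5) = -72*I*√2/5 ≈ -20.365*I)
-434 + B = -434 - 72*I*√2/5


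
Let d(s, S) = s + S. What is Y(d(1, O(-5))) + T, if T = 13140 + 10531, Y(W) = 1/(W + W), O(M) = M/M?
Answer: 94685/4 ≈ 23671.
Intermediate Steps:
O(M) = 1
d(s, S) = S + s
Y(W) = 1/(2*W)
T = 23671
Y(d(1, O(-5))) + T = 1/(2*(1 + 1)) + 23671 = (1/2)/2 + 23671 = (1/2)*(1/2) + 23671 = 1/4 + 23671 = 94685/4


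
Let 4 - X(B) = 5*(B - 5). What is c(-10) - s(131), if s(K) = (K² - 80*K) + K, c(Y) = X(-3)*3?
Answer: -6680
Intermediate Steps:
X(B) = 29 - 5*B (X(B) = 4 - 5*(B - 5) = 4 - 5*(-5 + B) = 4 - (-25 + 5*B) = 4 + (25 - 5*B) = 29 - 5*B)
c(Y) = 132 (c(Y) = (29 - 5*(-3))*3 = (29 + 15)*3 = 44*3 = 132)
s(K) = K² - 79*K
c(-10) - s(131) = 132 - 131*(-79 + 131) = 132 - 131*52 = 132 - 1*6812 = 132 - 6812 = -6680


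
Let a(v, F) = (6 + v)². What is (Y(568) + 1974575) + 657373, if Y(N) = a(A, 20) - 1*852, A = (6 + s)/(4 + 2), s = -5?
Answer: 94720825/36 ≈ 2.6311e+6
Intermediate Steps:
A = ⅙ (A = (6 - 5)/(4 + 2) = 1/6 = 1*(⅙) = ⅙ ≈ 0.16667)
Y(N) = -29303/36 (Y(N) = (6 + ⅙)² - 1*852 = (37/6)² - 852 = 1369/36 - 852 = -29303/36)
(Y(568) + 1974575) + 657373 = (-29303/36 + 1974575) + 657373 = 71055397/36 + 657373 = 94720825/36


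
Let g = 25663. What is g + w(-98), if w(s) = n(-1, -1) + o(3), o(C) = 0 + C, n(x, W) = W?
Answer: 25665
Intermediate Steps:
o(C) = C
w(s) = 2 (w(s) = -1 + 3 = 2)
g + w(-98) = 25663 + 2 = 25665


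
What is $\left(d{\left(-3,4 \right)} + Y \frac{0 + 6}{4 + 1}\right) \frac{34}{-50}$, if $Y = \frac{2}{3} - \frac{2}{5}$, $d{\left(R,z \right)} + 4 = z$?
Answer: $- \frac{136}{625} \approx -0.2176$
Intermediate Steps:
$d{\left(R,z \right)} = -4 + z$
$Y = \frac{4}{15}$ ($Y = 2 \cdot \frac{1}{3} - \frac{2}{5} = \frac{2}{3} - \frac{2}{5} = \frac{4}{15} \approx 0.26667$)
$\left(d{\left(-3,4 \right)} + Y \frac{0 + 6}{4 + 1}\right) \frac{34}{-50} = \left(\left(-4 + 4\right) + \frac{4 \frac{0 + 6}{4 + 1}}{15}\right) \frac{34}{-50} = \left(0 + \frac{4 \cdot \frac{6}{5}}{15}\right) 34 \left(- \frac{1}{50}\right) = \left(0 + \frac{4 \cdot 6 \cdot \frac{1}{5}}{15}\right) \left(- \frac{17}{25}\right) = \left(0 + \frac{4}{15} \cdot \frac{6}{5}\right) \left(- \frac{17}{25}\right) = \left(0 + \frac{8}{25}\right) \left(- \frac{17}{25}\right) = \frac{8}{25} \left(- \frac{17}{25}\right) = - \frac{136}{625}$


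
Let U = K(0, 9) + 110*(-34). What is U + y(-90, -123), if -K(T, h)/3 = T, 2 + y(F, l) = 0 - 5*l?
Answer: -3127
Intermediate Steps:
y(F, l) = -2 - 5*l (y(F, l) = -2 + (0 - 5*l) = -2 - 5*l)
K(T, h) = -3*T
U = -3740 (U = -3*0 + 110*(-34) = 0 - 3740 = -3740)
U + y(-90, -123) = -3740 + (-2 - 5*(-123)) = -3740 + (-2 + 615) = -3740 + 613 = -3127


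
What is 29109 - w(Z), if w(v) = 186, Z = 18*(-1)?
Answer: 28923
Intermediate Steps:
Z = -18
29109 - w(Z) = 29109 - 1*186 = 29109 - 186 = 28923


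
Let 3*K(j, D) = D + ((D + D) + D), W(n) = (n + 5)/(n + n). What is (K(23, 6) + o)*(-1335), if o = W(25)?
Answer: -11481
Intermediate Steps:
W(n) = (5 + n)/(2*n) (W(n) = (5 + n)/((2*n)) = (5 + n)*(1/(2*n)) = (5 + n)/(2*n))
K(j, D) = 4*D/3 (K(j, D) = (D + ((D + D) + D))/3 = (D + (2*D + D))/3 = (D + 3*D)/3 = (4*D)/3 = 4*D/3)
o = ⅗ (o = (½)*(5 + 25)/25 = (½)*(1/25)*30 = ⅗ ≈ 0.60000)
(K(23, 6) + o)*(-1335) = ((4/3)*6 + ⅗)*(-1335) = (8 + ⅗)*(-1335) = (43/5)*(-1335) = -11481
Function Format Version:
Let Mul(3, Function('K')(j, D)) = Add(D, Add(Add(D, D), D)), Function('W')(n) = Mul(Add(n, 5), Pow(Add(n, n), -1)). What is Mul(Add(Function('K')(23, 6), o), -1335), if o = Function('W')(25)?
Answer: -11481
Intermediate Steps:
Function('W')(n) = Mul(Rational(1, 2), Pow(n, -1), Add(5, n)) (Function('W')(n) = Mul(Add(5, n), Pow(Mul(2, n), -1)) = Mul(Add(5, n), Mul(Rational(1, 2), Pow(n, -1))) = Mul(Rational(1, 2), Pow(n, -1), Add(5, n)))
Function('K')(j, D) = Mul(Rational(4, 3), D) (Function('K')(j, D) = Mul(Rational(1, 3), Add(D, Add(Add(D, D), D))) = Mul(Rational(1, 3), Add(D, Add(Mul(2, D), D))) = Mul(Rational(1, 3), Add(D, Mul(3, D))) = Mul(Rational(1, 3), Mul(4, D)) = Mul(Rational(4, 3), D))
o = Rational(3, 5) (o = Mul(Rational(1, 2), Pow(25, -1), Add(5, 25)) = Mul(Rational(1, 2), Rational(1, 25), 30) = Rational(3, 5) ≈ 0.60000)
Mul(Add(Function('K')(23, 6), o), -1335) = Mul(Add(Mul(Rational(4, 3), 6), Rational(3, 5)), -1335) = Mul(Add(8, Rational(3, 5)), -1335) = Mul(Rational(43, 5), -1335) = -11481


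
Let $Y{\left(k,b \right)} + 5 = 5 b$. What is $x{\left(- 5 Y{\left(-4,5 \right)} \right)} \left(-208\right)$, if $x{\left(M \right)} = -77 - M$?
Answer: $-4784$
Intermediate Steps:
$Y{\left(k,b \right)} = -5 + 5 b$
$x{\left(- 5 Y{\left(-4,5 \right)} \right)} \left(-208\right) = \left(-77 - - 5 \left(-5 + 5 \cdot 5\right)\right) \left(-208\right) = \left(-77 - - 5 \left(-5 + 25\right)\right) \left(-208\right) = \left(-77 - \left(-5\right) 20\right) \left(-208\right) = \left(-77 - -100\right) \left(-208\right) = \left(-77 + 100\right) \left(-208\right) = 23 \left(-208\right) = -4784$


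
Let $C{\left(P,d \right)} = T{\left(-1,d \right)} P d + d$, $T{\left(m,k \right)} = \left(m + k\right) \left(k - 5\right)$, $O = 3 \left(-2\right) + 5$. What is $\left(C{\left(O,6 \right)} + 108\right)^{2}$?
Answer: $7056$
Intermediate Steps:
$O = -1$ ($O = -6 + 5 = -1$)
$T{\left(m,k \right)} = \left(-5 + k\right) \left(k + m\right)$ ($T{\left(m,k \right)} = \left(k + m\right) \left(-5 + k\right) = \left(-5 + k\right) \left(k + m\right)$)
$C{\left(P,d \right)} = d + P d \left(5 + d^{2} - 6 d\right)$ ($C{\left(P,d \right)} = \left(d^{2} - 5 d - -5 + d \left(-1\right)\right) P d + d = \left(d^{2} - 5 d + 5 - d\right) P d + d = \left(5 + d^{2} - 6 d\right) P d + d = P \left(5 + d^{2} - 6 d\right) d + d = P d \left(5 + d^{2} - 6 d\right) + d = d + P d \left(5 + d^{2} - 6 d\right)$)
$\left(C{\left(O,6 \right)} + 108\right)^{2} = \left(6 \left(1 - \left(5 + 6^{2} - 36\right)\right) + 108\right)^{2} = \left(6 \left(1 - \left(5 + 36 - 36\right)\right) + 108\right)^{2} = \left(6 \left(1 - 5\right) + 108\right)^{2} = \left(6 \left(-4\right) + 108\right)^{2} = \left(-24 + 108\right)^{2} = 84^{2} = 7056$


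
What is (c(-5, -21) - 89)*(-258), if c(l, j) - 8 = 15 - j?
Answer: 11610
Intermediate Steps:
c(l, j) = 23 - j (c(l, j) = 8 + (15 - j) = 23 - j)
(c(-5, -21) - 89)*(-258) = ((23 - 1*(-21)) - 89)*(-258) = ((23 + 21) - 89)*(-258) = (44 - 89)*(-258) = -45*(-258) = 11610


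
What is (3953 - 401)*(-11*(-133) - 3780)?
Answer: -8229984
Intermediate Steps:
(3953 - 401)*(-11*(-133) - 3780) = 3552*(1463 - 3780) = 3552*(-2317) = -8229984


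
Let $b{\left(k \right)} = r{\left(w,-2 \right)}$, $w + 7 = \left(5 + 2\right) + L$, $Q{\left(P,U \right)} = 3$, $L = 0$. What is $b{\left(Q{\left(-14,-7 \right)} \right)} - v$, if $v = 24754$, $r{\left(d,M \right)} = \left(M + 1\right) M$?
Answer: $-24752$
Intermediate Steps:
$w = 0$ ($w = -7 + \left(\left(5 + 2\right) + 0\right) = -7 + \left(7 + 0\right) = -7 + 7 = 0$)
$r{\left(d,M \right)} = M \left(1 + M\right)$ ($r{\left(d,M \right)} = \left(1 + M\right) M = M \left(1 + M\right)$)
$b{\left(k \right)} = 2$ ($b{\left(k \right)} = - 2 \left(1 - 2\right) = \left(-2\right) \left(-1\right) = 2$)
$b{\left(Q{\left(-14,-7 \right)} \right)} - v = 2 - 24754 = -24752$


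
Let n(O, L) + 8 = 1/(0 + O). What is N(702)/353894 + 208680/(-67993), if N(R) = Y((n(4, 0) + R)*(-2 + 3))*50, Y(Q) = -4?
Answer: -36932099260/12031157371 ≈ -3.0697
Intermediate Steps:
n(O, L) = -8 + 1/O (n(O, L) = -8 + 1/(0 + O) = -8 + 1/O)
N(R) = -200 (N(R) = -4*50 = -200)
N(702)/353894 + 208680/(-67993) = -200/353894 + 208680/(-67993) = -200*1/353894 + 208680*(-1/67993) = -100/176947 - 208680/67993 = -36932099260/12031157371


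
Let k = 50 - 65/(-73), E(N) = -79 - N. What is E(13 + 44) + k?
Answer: -6213/73 ≈ -85.110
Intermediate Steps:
k = 3715/73 (k = 50 - 65*(-1/73) = 50 + 65/73 = 3715/73 ≈ 50.890)
E(13 + 44) + k = (-79 - (13 + 44)) + 3715/73 = (-79 - 1*57) + 3715/73 = (-79 - 57) + 3715/73 = -136 + 3715/73 = -6213/73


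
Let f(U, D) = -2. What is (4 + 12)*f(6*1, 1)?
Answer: -32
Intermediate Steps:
(4 + 12)*f(6*1, 1) = (4 + 12)*(-2) = 16*(-2) = -32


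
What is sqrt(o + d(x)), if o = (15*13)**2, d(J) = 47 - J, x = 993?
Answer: sqrt(37079) ≈ 192.56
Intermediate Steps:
o = 38025 (o = 195**2 = 38025)
sqrt(o + d(x)) = sqrt(38025 + (47 - 1*993)) = sqrt(38025 + (47 - 993)) = sqrt(38025 - 946) = sqrt(37079)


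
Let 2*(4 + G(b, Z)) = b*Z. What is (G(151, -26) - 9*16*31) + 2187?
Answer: -4244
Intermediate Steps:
G(b, Z) = -4 + Z*b/2 (G(b, Z) = -4 + (b*Z)/2 = -4 + (Z*b)/2 = -4 + Z*b/2)
(G(151, -26) - 9*16*31) + 2187 = ((-4 + (½)*(-26)*151) - 9*16*31) + 2187 = ((-4 - 1963) - 144*31) + 2187 = (-1967 - 4464) + 2187 = -6431 + 2187 = -4244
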